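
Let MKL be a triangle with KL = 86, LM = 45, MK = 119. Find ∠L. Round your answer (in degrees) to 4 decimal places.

∠L ≈ 127.7635°

By the law of cosines, cos L = (KL² + LM² − MK²) / (2·KL·LM) ≈ -0.61240, so ∠L ≈ 127.76°.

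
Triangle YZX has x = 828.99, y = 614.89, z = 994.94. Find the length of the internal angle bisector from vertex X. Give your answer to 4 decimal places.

t_X ≈ 670.4834

By the law of cosines, cos X = (y² + z² − x²) / (2·y·z) ≈ 0.55639, so ∠X ≈ 56.19°.
The bisector from X has length 2·y·z·cos(∠X/2)/(y+z) ≈ 670.48.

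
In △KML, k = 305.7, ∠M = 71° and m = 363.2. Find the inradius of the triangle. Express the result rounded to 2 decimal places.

93.42

Law of sines: sin K = k·sin M/m ≈ 0.79583.
Since m ≥ k, only the acute value applies: ∠K ≈ 52.73°.
Then ∠L = 180° − ∠M − ∠K ≈ 56.27°.
Law of sines gives l = m·sin L/sin M ≈ 319.45.
Area = ½·m·k·sin L ≈ 46168.
Semiperimeter s = (305.7+363.2+319.45)/2 = 494.18.
Inradius = area/s = 46168/494.18 ≈ 93.424.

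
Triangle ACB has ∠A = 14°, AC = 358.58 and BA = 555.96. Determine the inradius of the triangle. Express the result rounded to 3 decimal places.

By the law of cosines, CB² = BA² + AC² − 2·BA·AC·cos A = 50802, so CB ≈ 225.39.
Area = ½·BA·AC·sin A ≈ 24114.
Semiperimeter s = (225.39+555.96+358.58)/2 = 569.97.
Inradius = area/s = 24114/569.97 ≈ 42.308.

42.308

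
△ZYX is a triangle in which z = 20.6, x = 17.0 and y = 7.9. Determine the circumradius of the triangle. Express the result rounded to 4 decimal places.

By the law of cosines, cos Z = (y² + x² − z²) / (2·y·x) ≈ -0.27159, so ∠Z ≈ 105.76°.
Circumradius = z/(2 sin Z) ≈ 10.702.

10.7023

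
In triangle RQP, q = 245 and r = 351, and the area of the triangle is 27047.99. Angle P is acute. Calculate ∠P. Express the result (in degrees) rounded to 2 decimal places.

∠P ≈ 38.98°

From area = ½·r·q·sin P, we get sin P = 2·area/(r·q) ≈ 0.62906.
Taking the acute solution, ∠P ≈ 38.98°.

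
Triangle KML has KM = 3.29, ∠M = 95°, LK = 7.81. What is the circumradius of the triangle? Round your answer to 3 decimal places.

R ≈ 3.920

Law of sines: sin L = KM·sin M/LK ≈ 0.41965.
Since LK ≥ KM, only the acute value applies: ∠L ≈ 24.81°.
Then ∠K = 180° − ∠M − ∠L ≈ 60.19°.
Law of sines gives ML = LK·sin K/sin M ≈ 6.8023.
Circumradius = LK/(2 sin M) ≈ 3.9199.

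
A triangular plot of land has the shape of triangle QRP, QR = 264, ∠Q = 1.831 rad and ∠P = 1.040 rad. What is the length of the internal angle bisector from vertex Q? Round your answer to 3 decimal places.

76.132

The third angle is ∠R = π − ∠P − ∠Q = 0.271 rad.
Law of sines: RP = QR·sin Q/sin P ≈ 295.82.
Law of sines: PQ = QR·sin R/sin P ≈ 81.827.
The bisector from Q has length 2·PQ·QR·cos(∠Q/2)/(PQ+QR) ≈ 76.132.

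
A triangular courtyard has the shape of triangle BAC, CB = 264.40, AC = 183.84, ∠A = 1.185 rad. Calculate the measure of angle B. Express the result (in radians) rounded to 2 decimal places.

0.70

Law of sines: sin B = AC·sin A/CB ≈ 0.64420.
Since CB ≥ AC, only the acute value applies: ∠B ≈ 0.700 rad.
Then ∠C = π − ∠A − ∠B ≈ 1.257 rad.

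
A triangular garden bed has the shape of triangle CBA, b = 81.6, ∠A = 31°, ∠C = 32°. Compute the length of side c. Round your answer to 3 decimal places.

The third angle is ∠B = 180° − ∠A − ∠C = 117.00°.
Law of sines: c = b·sin C/sin B ≈ 48.531.

48.531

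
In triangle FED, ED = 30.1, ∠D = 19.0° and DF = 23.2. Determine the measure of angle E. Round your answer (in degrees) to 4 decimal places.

42.7745

By the law of cosines, FE² = ED² + DF² − 2·ED·DF·cos D = 123.7, so FE ≈ 11.122.
Law of cosines again: cos E = (FE² + ED² − DF²)/(2·FE·ED) ≈ 0.73403, so ∠E ≈ 42.77°.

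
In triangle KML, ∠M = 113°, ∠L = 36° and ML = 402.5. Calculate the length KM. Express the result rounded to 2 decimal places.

459.35

The third angle is ∠K = 180° − ∠M − ∠L = 31.00°.
Law of sines: KM = ML·sin L/sin K ≈ 459.35.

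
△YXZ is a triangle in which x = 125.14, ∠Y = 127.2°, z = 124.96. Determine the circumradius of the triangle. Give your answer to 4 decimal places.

R ≈ 140.6209

By the law of cosines, y² = x² + z² − 2·x·z·cos Y = 50184, so y ≈ 224.02.
Area = ½·x·z·sin Y ≈ 6227.9.
Circumradius = y/(2 sin Y) ≈ 140.62.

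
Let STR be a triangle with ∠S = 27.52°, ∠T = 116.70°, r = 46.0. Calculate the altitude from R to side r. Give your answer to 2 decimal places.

32.48

The third angle is ∠R = 180° − ∠S − ∠T = 35.78°.
Law of sines: s = r·sin S/sin R ≈ 36.353.
Law of sines: t = r·sin T/sin R ≈ 70.287.
Area = ½·r·s·sin T ≈ 746.96.
The altitude from R has length 2·area/r ≈ 32.477.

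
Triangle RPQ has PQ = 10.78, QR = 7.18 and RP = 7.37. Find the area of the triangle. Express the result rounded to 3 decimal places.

Semiperimeter s = (10.78 + 7.18 + 7.37)/2 = 12.665.
Heron's formula: area = √(12.665·1.885·5.485·5.295) ≈ 26.332.

area ≈ 26.332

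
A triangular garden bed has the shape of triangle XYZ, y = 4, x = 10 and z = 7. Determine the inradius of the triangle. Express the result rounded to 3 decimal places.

Semiperimeter s = (10 + 4 + 7)/2 = 10.5.
Heron's formula: area = √(10.5·0.5·6.5·3.5) ≈ 10.929.
Inradius = area/s = 10.929/10.5 ≈ 1.0408.

r ≈ 1.041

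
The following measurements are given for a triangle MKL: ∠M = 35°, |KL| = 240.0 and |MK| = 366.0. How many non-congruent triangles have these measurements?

|MK|·sin M = 366.0·sin(35°) ≈ 209.9.
Since |MK| sin M < |KL| < |MK| (209.9 < 240.0 < 366.0), two triangles exist.

2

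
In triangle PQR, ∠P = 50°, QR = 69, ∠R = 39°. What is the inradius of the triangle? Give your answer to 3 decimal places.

r ≈ 18.126

The third angle is ∠Q = 180° − ∠R − ∠P = 91.00°.
Law of sines: RP = QR·sin Q/sin P ≈ 90.059.
Law of sines: PQ = QR·sin R/sin P ≈ 56.685.
Area = ½·QR·RP·sin R ≈ 1955.3.
Semiperimeter s = (69+90.059+56.685)/2 = 107.87.
Inradius = area/s = 1955.3/107.87 ≈ 18.126.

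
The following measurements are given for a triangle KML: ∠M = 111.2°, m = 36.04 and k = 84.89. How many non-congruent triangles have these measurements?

k·sin M = 84.89·sin(111.2°) ≈ 79.14.
Since ∠M is not acute, a triangle exists only if m > k; here m ≤ k, so there is no triangle.

0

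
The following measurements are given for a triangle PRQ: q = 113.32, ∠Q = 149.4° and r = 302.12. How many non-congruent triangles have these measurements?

0

r·sin Q = 302.12·sin(149.4°) ≈ 153.8.
Since ∠Q is not acute, a triangle exists only if q > r; here q ≤ r, so there is no triangle.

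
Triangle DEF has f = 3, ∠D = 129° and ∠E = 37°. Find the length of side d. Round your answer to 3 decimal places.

The third angle is ∠F = 180° − ∠D − ∠E = 14.00°.
Law of sines: d = f·sin D/sin F ≈ 9.6372.

9.637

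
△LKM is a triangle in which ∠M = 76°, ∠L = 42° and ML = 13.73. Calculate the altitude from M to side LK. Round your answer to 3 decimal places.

9.187

The third angle is ∠K = 180° − ∠M − ∠L = 62.00°.
Law of sines: KM = ML·sin L/sin K ≈ 10.405.
Law of sines: LK = ML·sin M/sin K ≈ 15.088.
Area = ½·ML·KM·sin M ≈ 69.309.
The altitude from M has length 2·area/LK ≈ 9.1872.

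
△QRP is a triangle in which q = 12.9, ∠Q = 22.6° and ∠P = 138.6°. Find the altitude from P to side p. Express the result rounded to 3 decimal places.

The third angle is ∠R = 180° − ∠P − ∠Q = 18.80°.
Law of sines: r = q·sin R/sin Q ≈ 10.818.
Law of sines: p = q·sin P/sin Q ≈ 22.199.
Area = ½·q·r·sin P ≈ 46.143.
The altitude from P has length 2·area/p ≈ 4.1572.

4.157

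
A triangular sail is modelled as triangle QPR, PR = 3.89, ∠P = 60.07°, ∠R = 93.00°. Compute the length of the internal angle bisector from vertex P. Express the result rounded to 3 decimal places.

The third angle is ∠Q = 180° − ∠P − ∠R = 26.93°.
Law of sines: RQ = PR·sin P/sin Q ≈ 7.4436.
Law of sines: QP = PR·sin R/sin Q ≈ 8.5773.
The bisector from P has length 2·QP·PR·cos(∠P/2)/(QP+PR) ≈ 4.6338.

t_P ≈ 4.634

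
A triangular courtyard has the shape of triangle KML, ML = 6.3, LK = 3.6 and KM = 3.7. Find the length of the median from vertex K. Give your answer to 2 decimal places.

Median from K: ½√(2·LK² + 2·KM² − ML²) ≈ 1.8446.

m_K ≈ 1.84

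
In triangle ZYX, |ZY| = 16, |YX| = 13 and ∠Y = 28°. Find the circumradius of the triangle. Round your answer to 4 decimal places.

By the law of cosines, |XZ|² = |ZY|² + |YX|² − 2·|ZY|·|YX|·cos Y = 57.694, so |XZ| ≈ 7.5956.
Area = ½·|ZY|·|YX|·sin Y ≈ 48.825.
Circumradius = |XZ|/(2 sin Y) ≈ 8.0896.

R ≈ 8.0896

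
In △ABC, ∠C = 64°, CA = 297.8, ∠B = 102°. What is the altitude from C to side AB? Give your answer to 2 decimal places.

The third angle is ∠A = 180° − ∠B − ∠C = 14.00°.
Law of sines: BC = CA·sin A/sin B ≈ 73.654.
Law of sines: AB = CA·sin C/sin B ≈ 273.64.
Area = ½·CA·BC·sin C ≈ 9857.1.
The altitude from C has length 2·area/AB ≈ 72.044.

72.04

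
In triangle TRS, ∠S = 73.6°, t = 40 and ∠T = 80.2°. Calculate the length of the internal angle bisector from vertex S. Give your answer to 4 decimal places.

19.8205

The third angle is ∠R = 180° − ∠S − ∠T = 26.20°.
Law of sines: r = t·sin R/sin T ≈ 17.922.
Law of sines: s = t·sin S/sin T ≈ 38.941.
The bisector from S has length 2·t·r·cos(∠S/2)/(t+r) ≈ 19.821.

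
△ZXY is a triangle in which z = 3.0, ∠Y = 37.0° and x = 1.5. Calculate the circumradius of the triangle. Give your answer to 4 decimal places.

By the law of cosines, y² = z² + x² − 2·z·x·cos Y = 4.0623, so y ≈ 2.0155.
Area = ½·z·x·sin Y ≈ 1.3541.
Circumradius = y/(2 sin Y) ≈ 1.6745.

R ≈ 1.6745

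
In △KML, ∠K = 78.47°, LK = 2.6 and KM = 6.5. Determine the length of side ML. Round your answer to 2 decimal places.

6.50

By the law of cosines, ML² = LK² + KM² − 2·LK·KM·cos K = 42.254, so ML ≈ 6.5003.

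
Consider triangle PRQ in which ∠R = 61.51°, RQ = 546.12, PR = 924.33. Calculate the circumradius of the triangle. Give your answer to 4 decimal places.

By the law of cosines, QP² = PR² + RQ² − 2·PR·RQ·cos R = 6.7105e+05, so QP ≈ 819.18.
Area = ½·PR·RQ·sin R ≈ 2.2183e+05.
Circumradius = QP/(2 sin R) ≈ 466.02.

466.0245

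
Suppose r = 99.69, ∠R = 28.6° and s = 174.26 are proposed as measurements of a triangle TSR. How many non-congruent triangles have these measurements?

2

s·sin R = 174.26·sin(28.6°) ≈ 83.42.
Since s sin R < r < s (83.42 < 99.69 < 174.26), two triangles exist.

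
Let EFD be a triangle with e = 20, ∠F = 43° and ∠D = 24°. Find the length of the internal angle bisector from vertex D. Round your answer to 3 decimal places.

16.651

The third angle is ∠E = 180° − ∠F − ∠D = 113.00°.
Law of sines: f = e·sin F/sin E ≈ 14.818.
Law of sines: d = e·sin D/sin E ≈ 8.8373.
The bisector from D has length 2·e·f·cos(∠D/2)/(e+f) ≈ 16.651.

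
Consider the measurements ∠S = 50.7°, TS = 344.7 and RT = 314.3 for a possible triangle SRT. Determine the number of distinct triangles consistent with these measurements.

TS·sin S = 344.7·sin(50.7°) ≈ 266.7.
Since TS sin S < RT < TS (266.7 < 314.3 < 344.7), two triangles exist.

2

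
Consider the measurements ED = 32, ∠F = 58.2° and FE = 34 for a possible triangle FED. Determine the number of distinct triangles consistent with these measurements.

FE·sin F = 34·sin(58.2°) ≈ 28.9.
Since FE sin F < ED < FE (28.9 < 32 < 34), two triangles exist.

2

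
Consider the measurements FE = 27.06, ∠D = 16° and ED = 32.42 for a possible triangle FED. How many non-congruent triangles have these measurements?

ED·sin D = 32.42·sin(16°) ≈ 8.936.
Since ED sin D < FE < ED (8.936 < 27.06 < 32.42), two triangles exist.

2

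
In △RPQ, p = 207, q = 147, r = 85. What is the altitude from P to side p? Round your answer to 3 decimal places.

Semiperimeter s = (85 + 207 + 147)/2 = 219.5.
Heron's formula: area = √(219.5·134.5·12.5·72.5) ≈ 5172.5.
The altitude from P has length 2·area/p ≈ 49.976.

h_P ≈ 49.976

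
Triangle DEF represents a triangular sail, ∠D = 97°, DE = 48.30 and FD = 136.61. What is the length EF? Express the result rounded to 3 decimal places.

By the law of cosines, EF² = FD² + DE² − 2·FD·DE·cos D = 22603, so EF ≈ 150.34.

150.344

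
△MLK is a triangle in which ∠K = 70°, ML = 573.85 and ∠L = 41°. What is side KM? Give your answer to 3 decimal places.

The third angle is ∠M = 180° − ∠L − ∠K = 69.00°.
Law of sines: KM = ML·sin L/sin K ≈ 400.64.

400.641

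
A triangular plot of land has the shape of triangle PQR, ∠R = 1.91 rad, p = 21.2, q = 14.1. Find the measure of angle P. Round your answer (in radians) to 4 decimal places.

∠P ≈ 0.7572 rad

By the law of cosines, r² = p² + q² − 2·p·q·cos R = 847.17, so r ≈ 29.106.
Law of cosines again: cos P = (q² + r² − p²)/(2·q·r) ≈ 0.72679, so ∠P ≈ 0.757 rad.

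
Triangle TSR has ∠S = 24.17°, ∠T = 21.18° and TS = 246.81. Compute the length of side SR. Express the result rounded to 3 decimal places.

The third angle is ∠R = 180° − ∠T − ∠S = 134.65°.
Law of sines: SR = TS·sin T/sin R ≈ 125.35.

125.345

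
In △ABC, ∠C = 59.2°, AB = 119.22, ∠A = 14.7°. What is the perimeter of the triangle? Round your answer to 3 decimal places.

The third angle is ∠B = 180° − ∠C − ∠A = 106.10°.
Law of sines: BC = AB·sin A/sin C ≈ 35.221.
Law of sines: CA = AB·sin B/sin C ≈ 133.35.
Semiperimeter s = (35.221+133.35+119.22)/2 = 143.9.
Perimeter = 35.221 + 133.35 + 119.22 = 287.79.

287.793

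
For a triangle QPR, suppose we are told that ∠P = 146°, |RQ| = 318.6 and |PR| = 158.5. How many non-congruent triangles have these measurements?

1

|PR|·sin P = 158.5·sin(146°) ≈ 88.63.
Since ∠P is not acute, a triangle exists only if |RQ| > |PR|; here |RQ| > |PR|, so there is exactly one triangle.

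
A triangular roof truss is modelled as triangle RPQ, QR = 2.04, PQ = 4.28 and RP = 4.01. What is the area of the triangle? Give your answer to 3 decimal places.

Semiperimeter s = (4.28 + 2.04 + 4.01)/2 = 5.165.
Heron's formula: area = √(5.165·0.885·3.125·1.155) ≈ 4.0618.

4.062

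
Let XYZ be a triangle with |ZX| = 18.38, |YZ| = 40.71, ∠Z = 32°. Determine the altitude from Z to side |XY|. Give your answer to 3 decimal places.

By the law of cosines, |XY|² = |YZ|² + |ZX|² − 2·|YZ|·|ZX|·cos Z = 726.02, so |XY| ≈ 26.945.
Area = ½·|YZ|·|ZX|·sin Z ≈ 198.26.
The altitude from Z has length 2·area/|XY| ≈ 14.716.

14.716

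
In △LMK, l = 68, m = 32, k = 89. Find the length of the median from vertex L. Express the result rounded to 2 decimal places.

Median from L: ½√(2·m² + 2·k² − l²) ≈ 57.589.

57.59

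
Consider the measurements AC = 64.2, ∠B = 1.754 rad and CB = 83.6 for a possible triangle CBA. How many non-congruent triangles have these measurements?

0

CB·sin B = 83.6·sin(1.754 rad) ≈ 82.2.
Since ∠B is not acute, a triangle exists only if AC > CB; here AC ≤ CB, so there is no triangle.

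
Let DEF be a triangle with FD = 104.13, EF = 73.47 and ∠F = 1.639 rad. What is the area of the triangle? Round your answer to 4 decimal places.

area ≈ 3816.3220

Area = ½·EF·FD·sin F ≈ 3816.3.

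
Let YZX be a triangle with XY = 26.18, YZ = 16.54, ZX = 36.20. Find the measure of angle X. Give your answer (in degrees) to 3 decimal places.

24.682

By the law of cosines, cos X = (ZX² + XY² − YZ²) / (2·ZX·XY) ≈ 0.90864, so ∠X ≈ 24.68°.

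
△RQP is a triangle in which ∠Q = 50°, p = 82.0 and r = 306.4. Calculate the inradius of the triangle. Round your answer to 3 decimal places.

29.622

By the law of cosines, q² = p² + r² − 2·p·r·cos Q = 68305, so q ≈ 261.35.
Area = ½·p·r·sin Q ≈ 9623.4.
Semiperimeter s = (306.4+261.35+82)/2 = 324.88.
Inradius = area/s = 9623.4/324.88 ≈ 29.622.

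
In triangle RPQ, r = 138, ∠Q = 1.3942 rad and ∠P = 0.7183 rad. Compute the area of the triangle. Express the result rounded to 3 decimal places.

area ≈ 7199.807

The third angle is ∠R = π − ∠P − ∠Q = 1.0291 rad.
Law of sines: p = r·sin P/sin R ≈ 105.99.
Law of sines: q = r·sin Q/sin R ≈ 158.55.
Area = ½·r·p·sin Q ≈ 7199.8.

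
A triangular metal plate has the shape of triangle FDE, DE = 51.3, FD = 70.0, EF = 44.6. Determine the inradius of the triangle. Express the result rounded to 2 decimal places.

r ≈ 13.77

Semiperimeter s = (51.3 + 44.6 + 70)/2 = 82.95.
Heron's formula: area = √(82.95·31.65·38.35·12.95) ≈ 1141.9.
Inradius = area/s = 1141.9/82.95 ≈ 13.766.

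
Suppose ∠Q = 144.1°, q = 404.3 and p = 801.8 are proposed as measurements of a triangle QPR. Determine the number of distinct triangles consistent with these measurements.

0

p·sin Q = 801.8·sin(144.1°) ≈ 470.2.
Since ∠Q is not acute, a triangle exists only if q > p; here q ≤ p, so there is no triangle.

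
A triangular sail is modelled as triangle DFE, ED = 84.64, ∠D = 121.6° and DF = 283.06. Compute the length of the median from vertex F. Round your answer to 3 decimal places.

307.356

By the law of cosines, FE² = ED² + DF² − 2·ED·DF·cos D = 1.1239e+05, so FE ≈ 335.25.
Median from F: ½√(2·DF² + 2·FE² − ED²) ≈ 307.36.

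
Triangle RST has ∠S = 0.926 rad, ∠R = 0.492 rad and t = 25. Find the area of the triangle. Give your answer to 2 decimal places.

119.37

The third angle is ∠T = π − ∠R − ∠S = 1.724 rad.
Law of sines: r = t·sin R/sin T ≈ 11.949.
Law of sines: s = t·sin S/sin T ≈ 20.216.
Area = ½·t·r·sin S ≈ 119.37.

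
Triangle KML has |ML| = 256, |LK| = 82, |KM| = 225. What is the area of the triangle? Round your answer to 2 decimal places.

Semiperimeter s = (256 + 82 + 225)/2 = 281.5.
Heron's formula: area = √(281.5·25.5·199.5·56.5) ≈ 8995.1.

area ≈ 8995.08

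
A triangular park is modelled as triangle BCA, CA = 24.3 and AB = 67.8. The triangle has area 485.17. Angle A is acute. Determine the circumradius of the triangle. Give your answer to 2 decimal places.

R ≈ 42.65

From area = ½·CA·AB·sin A, we get sin A = 2·area/(CA·AB) ≈ 0.58896.
Taking the acute solution, ∠A ≈ 36.08°.
Law of cosines then gives BC ≈ 50.243.
Circumradius = BC/(2 sin A) ≈ 42.654.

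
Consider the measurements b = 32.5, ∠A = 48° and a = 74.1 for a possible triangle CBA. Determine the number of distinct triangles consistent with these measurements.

1

b·sin A = 32.5·sin(48°) ≈ 24.15.
Since a ≥ b, exactly one triangle exists.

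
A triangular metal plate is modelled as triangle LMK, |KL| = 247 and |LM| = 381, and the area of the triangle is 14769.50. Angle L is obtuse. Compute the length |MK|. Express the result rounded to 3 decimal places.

From area = ½·|KL|·|LM|·sin L, we get sin L = 2·area/(|KL|·|LM|) ≈ 0.31389.
Taking the obtuse solution, ∠L ≈ 161.71°.
Law of cosines then gives |MK| ≈ 620.38.

620.380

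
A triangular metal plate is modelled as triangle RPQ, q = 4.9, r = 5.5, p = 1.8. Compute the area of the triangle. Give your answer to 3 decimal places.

Semiperimeter s = (5.5 + 1.8 + 4.9)/2 = 6.1.
Heron's formula: area = √(6.1·0.6·4.3·1.2) ≈ 4.3458.

area ≈ 4.346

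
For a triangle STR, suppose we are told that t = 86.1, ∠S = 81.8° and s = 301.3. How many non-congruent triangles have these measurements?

t·sin S = 86.1·sin(81.8°) ≈ 85.22.
Since s ≥ t, exactly one triangle exists.

1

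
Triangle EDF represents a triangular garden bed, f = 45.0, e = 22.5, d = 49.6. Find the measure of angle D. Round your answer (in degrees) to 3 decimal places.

∠D ≈ 87.988°

By the law of cosines, cos D = (f² + e² − d²) / (2·f·e) ≈ 0.03511, so ∠D ≈ 87.99°.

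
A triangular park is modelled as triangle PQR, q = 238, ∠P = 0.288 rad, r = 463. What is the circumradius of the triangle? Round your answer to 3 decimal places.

By the law of cosines, p² = q² + r² − 2·q·r·cos P = 59702, so p ≈ 244.34.
Area = ½·q·r·sin P ≈ 15649.
Circumradius = p/(2 sin P) ≈ 430.12.

430.122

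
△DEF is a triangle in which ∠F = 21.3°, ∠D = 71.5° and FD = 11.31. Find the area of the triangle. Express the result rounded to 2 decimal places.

area ≈ 22.06

The third angle is ∠E = 180° − ∠F − ∠D = 87.20°.
Law of sines: EF = FD·sin D/sin E ≈ 10.738.
Law of sines: DE = FD·sin F/sin E ≈ 4.1133.
Area = ½·FD·EF·sin F ≈ 22.059.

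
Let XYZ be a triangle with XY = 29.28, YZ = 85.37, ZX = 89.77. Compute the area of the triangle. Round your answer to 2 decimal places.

1249.63

Semiperimeter s = (85.37 + 89.77 + 29.28)/2 = 102.21.
Heron's formula: area = √(102.21·16.84·12.44·72.93) ≈ 1249.6.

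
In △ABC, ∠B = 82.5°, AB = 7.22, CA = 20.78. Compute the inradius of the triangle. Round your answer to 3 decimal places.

Law of sines: sin C = AB·sin B/CA ≈ 0.34448.
Since CA ≥ AB, only the acute value applies: ∠C ≈ 20.15°.
Then ∠A = 180° − ∠B − ∠C ≈ 77.35°.
Law of sines gives BC = CA·sin A/sin B ≈ 20.451.
Area = ½·CA·AB·sin A ≈ 73.195.
Semiperimeter s = (20.451+20.78+7.22)/2 = 24.225.
Inradius = area/s = 73.195/24.225 ≈ 3.0214.

3.021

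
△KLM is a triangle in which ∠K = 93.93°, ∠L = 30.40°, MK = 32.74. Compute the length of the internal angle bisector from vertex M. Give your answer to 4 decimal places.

The third angle is ∠M = 180° − ∠K − ∠L = 55.67°.
Law of sines: LM = MK·sin K/sin L ≈ 64.547.
Law of sines: KL = MK·sin M/sin L ≈ 53.429.
The bisector from M has length 2·LM·MK·cos(∠M/2)/(LM+MK) ≈ 38.417.

t_M ≈ 38.4174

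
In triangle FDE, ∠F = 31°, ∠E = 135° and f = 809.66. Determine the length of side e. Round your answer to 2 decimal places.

1111.60

The third angle is ∠D = 180° − ∠E − ∠F = 14.00°.
Law of sines: e = f·sin E/sin F ≈ 1111.6.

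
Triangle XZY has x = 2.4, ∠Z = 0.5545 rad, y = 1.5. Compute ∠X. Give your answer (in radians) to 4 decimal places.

∠X ≈ 1.9749 rad

By the law of cosines, z² = y² + x² − 2·y·x·cos Z = 1.8888, so z ≈ 1.3743.
Law of cosines again: cos X = (z² + y² − x²)/(2·z·y) ≈ -0.39320, so ∠X ≈ 1.9749 rad.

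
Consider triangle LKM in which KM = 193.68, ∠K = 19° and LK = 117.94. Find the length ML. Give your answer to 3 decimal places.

90.695

By the law of cosines, ML² = LK² + KM² − 2·LK·KM·cos K = 8225.5, so ML ≈ 90.695.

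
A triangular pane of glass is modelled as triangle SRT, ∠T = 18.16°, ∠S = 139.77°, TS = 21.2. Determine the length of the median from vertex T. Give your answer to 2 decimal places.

m_T ≈ 28.48

The third angle is ∠R = 180° − ∠T − ∠S = 22.07°.
Law of sines: RT = TS·sin S/sin R ≈ 36.441.
Law of sines: SR = TS·sin T/sin R ≈ 17.585.
Median from T: ½√(2·RT² + 2·TS² − SR²) ≈ 28.485.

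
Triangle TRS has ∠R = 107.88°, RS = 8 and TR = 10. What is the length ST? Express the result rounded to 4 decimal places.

By the law of cosines, ST² = TR² + RS² − 2·TR·RS·cos R = 213.12, so ST ≈ 14.599.

14.5988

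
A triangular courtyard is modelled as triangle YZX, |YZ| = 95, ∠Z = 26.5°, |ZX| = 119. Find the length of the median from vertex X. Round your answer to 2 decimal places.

By the law of cosines, |XY|² = |YZ|² + |ZX|² − 2·|YZ|·|ZX|·cos Z = 2951.5, so |XY| ≈ 54.328.
Median from X: ½√(2·|ZX|² + 2·|XY|² − |YZ|²) ≈ 79.373.

79.37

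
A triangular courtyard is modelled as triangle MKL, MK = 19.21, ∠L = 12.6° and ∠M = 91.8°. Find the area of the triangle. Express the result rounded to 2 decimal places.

The third angle is ∠K = 180° − ∠L − ∠M = 75.60°.
Law of sines: KL = MK·sin M/sin L ≈ 88.018.
Law of sines: LM = MK·sin K/sin L ≈ 85.295.
Area = ½·MK·KL·sin K ≈ 818.85.

area ≈ 818.85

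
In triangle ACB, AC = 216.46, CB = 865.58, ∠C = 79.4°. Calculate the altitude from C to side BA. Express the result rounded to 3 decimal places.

By the law of cosines, BA² = AC² + CB² − 2·AC·CB·cos C = 7.2715e+05, so BA ≈ 852.73.
Area = ½·AC·CB·sin C ≈ 92083.
The altitude from C has length 2·area/BA ≈ 215.97.

215.972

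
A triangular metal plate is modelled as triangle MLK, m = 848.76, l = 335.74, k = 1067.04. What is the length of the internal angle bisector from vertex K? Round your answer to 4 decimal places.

By the law of cosines, cos K = (m² + l² − k²) / (2·m·l) ≈ -0.53596, so ∠K ≈ 122.41°.
The bisector from K has length 2·m·l·cos(∠K/2)/(m+l) ≈ 231.76.

t_K ≈ 231.7628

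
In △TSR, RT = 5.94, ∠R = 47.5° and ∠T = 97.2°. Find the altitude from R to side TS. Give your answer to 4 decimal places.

h_R ≈ 5.8932

The third angle is ∠S = 180° − ∠R − ∠T = 35.30°.
Law of sines: SR = RT·sin T/sin S ≈ 10.198.
Law of sines: TS = RT·sin R/sin S ≈ 7.5787.
Area = ½·RT·SR·sin R ≈ 22.331.
The altitude from R has length 2·area/TS ≈ 5.8932.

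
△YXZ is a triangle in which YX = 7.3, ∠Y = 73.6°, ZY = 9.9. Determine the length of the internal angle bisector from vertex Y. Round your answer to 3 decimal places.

6.729

By the law of cosines, XZ² = ZY² + YX² − 2·ZY·YX·cos Y = 110.49, so XZ ≈ 10.511.
The bisector from Y has length 2·ZY·YX·cos(∠Y/2)/(ZY+YX) ≈ 6.7289.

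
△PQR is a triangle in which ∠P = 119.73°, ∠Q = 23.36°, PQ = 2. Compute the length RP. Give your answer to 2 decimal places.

1.32

The third angle is ∠R = 180° − ∠P − ∠Q = 36.91°.
Law of sines: RP = PQ·sin Q/sin R ≈ 1.3205.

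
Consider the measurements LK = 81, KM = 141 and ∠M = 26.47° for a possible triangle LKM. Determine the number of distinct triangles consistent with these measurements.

KM·sin M = 141·sin(26.47°) ≈ 62.85.
Since KM sin M < LK < KM (62.85 < 81 < 141), two triangles exist.

2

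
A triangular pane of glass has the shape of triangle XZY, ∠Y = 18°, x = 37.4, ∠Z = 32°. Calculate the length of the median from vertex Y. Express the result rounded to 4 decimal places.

The third angle is ∠X = 180° − ∠Z − ∠Y = 130.00°.
Law of sines: z = x·sin Z/sin X ≈ 25.872.
Law of sines: y = x·sin Y/sin X ≈ 15.087.
Median from Y: ½√(2·x² + 2·z² − y²) ≈ 31.259.

31.2594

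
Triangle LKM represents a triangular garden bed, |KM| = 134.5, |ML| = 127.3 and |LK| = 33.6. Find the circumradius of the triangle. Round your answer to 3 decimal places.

By the law of cosines, cos L = (|ML|² + |LK|² − |KM|²) / (2·|ML|·|LK|) ≈ -0.08837, so ∠L ≈ 95.07°.
Circumradius = |KM|/(2 sin L) ≈ 67.514.

67.514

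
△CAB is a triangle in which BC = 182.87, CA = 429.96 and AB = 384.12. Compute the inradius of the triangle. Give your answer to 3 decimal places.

Semiperimeter s = (384.12 + 182.87 + 429.96)/2 = 498.48.
Heron's formula: area = √(498.48·114.36·315.61·68.515) ≈ 35109.
Inradius = area/s = 35109/498.48 ≈ 70.432.

r ≈ 70.432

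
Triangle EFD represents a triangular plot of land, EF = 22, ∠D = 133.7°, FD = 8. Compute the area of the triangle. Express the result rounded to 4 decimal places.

Law of sines: sin E = FD·sin D/EF ≈ 0.26290.
Since EF ≥ FD, only the acute value applies: ∠E ≈ 15.24°.
Then ∠F = 180° − ∠D − ∠E ≈ 31.06°.
Law of sines gives DE = EF·sin F/sin D ≈ 15.699.
Area = ½·EF·FD·sin F ≈ 45.4.

area ≈ 45.3996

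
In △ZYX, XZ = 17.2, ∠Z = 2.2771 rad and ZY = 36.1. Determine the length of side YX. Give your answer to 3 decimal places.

By the law of cosines, YX² = XZ² + ZY² − 2·XZ·ZY·cos Z = 2405, so YX ≈ 49.041.

49.041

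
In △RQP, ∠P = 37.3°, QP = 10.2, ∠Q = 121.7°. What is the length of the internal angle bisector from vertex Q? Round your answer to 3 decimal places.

The third angle is ∠R = 180° − ∠Q − ∠P = 21.00°.
Law of sines: PR = QP·sin Q/sin R ≈ 24.216.
Law of sines: RQ = QP·sin P/sin R ≈ 17.248.
The bisector from Q has length 2·RQ·QP·cos(∠Q/2)/(RQ+QP) ≈ 6.2441.

t_Q ≈ 6.244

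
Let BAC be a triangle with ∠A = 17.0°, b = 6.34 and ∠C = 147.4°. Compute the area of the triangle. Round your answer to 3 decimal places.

11.772

The third angle is ∠B = 180° − ∠A − ∠C = 15.60°.
Law of sines: a = b·sin A/sin B ≈ 6.8929.
Law of sines: c = b·sin C/sin B ≈ 12.702.
Area = ½·b·a·sin C ≈ 11.772.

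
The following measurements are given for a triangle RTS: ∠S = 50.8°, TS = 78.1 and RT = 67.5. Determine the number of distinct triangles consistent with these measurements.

TS·sin S = 78.1·sin(50.8°) ≈ 60.52.
Since TS sin S < RT < TS (60.52 < 67.5 < 78.1), two triangles exist.

2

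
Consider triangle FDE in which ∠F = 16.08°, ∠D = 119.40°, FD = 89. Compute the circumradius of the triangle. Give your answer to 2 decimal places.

R ≈ 63.47

The third angle is ∠E = 180° − ∠F − ∠D = 44.52°.
Law of sines: DE = FD·sin F/sin E ≈ 35.158.
Law of sines: EF = FD·sin D/sin E ≈ 110.59.
Circumradius = FD/(2 sin E) ≈ 63.466.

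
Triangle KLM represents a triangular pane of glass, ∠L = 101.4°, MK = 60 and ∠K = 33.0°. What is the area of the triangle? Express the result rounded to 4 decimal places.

area ≈ 714.5303

The third angle is ∠M = 180° − ∠K − ∠L = 45.60°.
Law of sines: LM = MK·sin K/sin L ≈ 33.336.
Law of sines: KL = MK·sin M/sin L ≈ 43.731.
Area = ½·MK·LM·sin M ≈ 714.53.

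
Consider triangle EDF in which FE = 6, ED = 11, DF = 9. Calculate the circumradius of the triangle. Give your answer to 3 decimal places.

By the law of cosines, cos E = (FE² + ED² − DF²) / (2·FE·ED) ≈ 0.57576, so ∠E ≈ 54.85°.
Circumradius = DF/(2 sin E) ≈ 5.5038.

R ≈ 5.504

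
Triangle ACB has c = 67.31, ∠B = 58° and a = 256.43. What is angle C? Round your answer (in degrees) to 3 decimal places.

By the law of cosines, b² = a² + c² − 2·a·c·cos B = 51994, so b ≈ 228.02.
Law of cosines again: cos C = (b² + a² − c²)/(2·b·a) ≈ 0.96816, so ∠C ≈ 14.50°.

14.497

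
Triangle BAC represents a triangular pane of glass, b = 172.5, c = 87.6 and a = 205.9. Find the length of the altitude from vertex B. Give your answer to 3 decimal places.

h_B ≈ 86.410

Semiperimeter s = (172.5 + 205.9 + 87.6)/2 = 233.
Heron's formula: area = √(233·60.5·27.1·145.4) ≈ 7452.9.
The altitude from B has length 2·area/b ≈ 86.41.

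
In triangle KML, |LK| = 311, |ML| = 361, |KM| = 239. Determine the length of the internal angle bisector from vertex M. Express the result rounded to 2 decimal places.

251.19

By the law of cosines, cos M = (|KM|² + |ML|² − |LK|²) / (2·|KM|·|ML|) ≈ 0.52574, so ∠M ≈ 58.28°.
The bisector from M has length 2·|KM|·|ML|·cos(∠M/2)/(|KM|+|ML|) ≈ 251.19.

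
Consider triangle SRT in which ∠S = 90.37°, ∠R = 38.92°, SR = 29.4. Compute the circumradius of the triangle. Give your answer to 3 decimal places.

18.993

The third angle is ∠T = 180° − ∠S − ∠R = 50.71°.
Law of sines: RT = SR·sin S/sin T ≈ 37.986.
Law of sines: TS = SR·sin R/sin T ≈ 23.865.
Circumradius = SR/(2 sin T) ≈ 18.993.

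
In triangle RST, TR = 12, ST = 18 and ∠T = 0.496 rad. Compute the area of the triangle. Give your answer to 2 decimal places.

area ≈ 51.40

Area = ½·ST·TR·sin T ≈ 51.398.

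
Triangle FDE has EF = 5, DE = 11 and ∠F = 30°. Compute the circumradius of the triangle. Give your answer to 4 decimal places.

11.0000

Law of sines: sin D = EF·sin F/DE ≈ 0.22727.
Since DE ≥ EF, only the acute value applies: ∠D ≈ 13.14°.
Then ∠E = 180° − ∠F − ∠D ≈ 136.86°.
Law of sines gives FD = DE·sin E/sin F ≈ 15.042.
Circumradius = DE/(2 sin F) ≈ 11.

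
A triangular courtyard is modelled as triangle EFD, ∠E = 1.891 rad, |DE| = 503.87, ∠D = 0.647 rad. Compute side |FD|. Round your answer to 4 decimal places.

842.5927

The third angle is ∠F = π − ∠D − ∠E = 0.604 rad.
Law of sines: |FD| = |DE|·sin E/sin F ≈ 842.59.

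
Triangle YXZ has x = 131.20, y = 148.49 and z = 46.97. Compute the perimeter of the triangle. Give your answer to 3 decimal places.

Perimeter = 148.49 + 131.2 + 46.97 = 326.66.

perimeter ≈ 326.660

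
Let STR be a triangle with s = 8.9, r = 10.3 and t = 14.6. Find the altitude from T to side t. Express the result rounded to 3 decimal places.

Semiperimeter p = (8.9 + 14.6 + 10.3)/2 = 16.9.
Heron's formula: area = √(16.9·8·2.3·6.6) ≈ 45.303.
The altitude from T has length 2·area/t ≈ 6.2059.

h_T ≈ 6.206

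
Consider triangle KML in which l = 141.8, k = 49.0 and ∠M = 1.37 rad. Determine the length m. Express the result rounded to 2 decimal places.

By the law of cosines, m² = l² + k² − 2·l·k·cos M = 19737, so m ≈ 140.49.

140.49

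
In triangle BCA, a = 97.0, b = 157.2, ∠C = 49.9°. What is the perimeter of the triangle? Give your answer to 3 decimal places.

perimeter ≈ 374.521

By the law of cosines, c² = a² + b² − 2·a·b·cos C = 14477, so c ≈ 120.32.
Semiperimeter s = (157.2+120.32+97)/2 = 187.26.
Perimeter = 157.2 + 120.32 + 97 = 374.52.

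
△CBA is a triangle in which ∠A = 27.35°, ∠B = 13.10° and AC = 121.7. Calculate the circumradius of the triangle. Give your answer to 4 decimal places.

The third angle is ∠C = 180° − ∠B − ∠A = 139.55°.
Law of sines: BA = AC·sin C/sin B ≈ 348.36.
Law of sines: CB = AC·sin A/sin B ≈ 246.69.
Circumradius = AC/(2 sin B) ≈ 268.47.

R ≈ 268.4741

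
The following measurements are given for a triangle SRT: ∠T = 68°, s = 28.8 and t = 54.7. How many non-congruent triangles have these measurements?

s·sin T = 28.8·sin(68°) ≈ 26.7.
Since t ≥ s, exactly one triangle exists.

1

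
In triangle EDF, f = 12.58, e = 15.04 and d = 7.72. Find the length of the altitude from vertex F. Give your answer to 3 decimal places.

h_F ≈ 7.713

Semiperimeter s = (15.04 + 7.72 + 12.58)/2 = 17.67.
Heron's formula: area = √(17.67·2.63·9.95·5.09) ≈ 48.514.
The altitude from F has length 2·area/f ≈ 7.7129.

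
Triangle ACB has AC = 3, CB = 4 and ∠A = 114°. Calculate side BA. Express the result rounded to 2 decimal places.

Law of sines: sin B = AC·sin A/CB ≈ 0.68516.
Since CB ≥ AC, only the acute value applies: ∠B ≈ 43.25°.
Then ∠C = 180° − ∠A − ∠B ≈ 22.75°.
Law of sines gives BA = CB·sin C/sin A ≈ 1.6934.

1.69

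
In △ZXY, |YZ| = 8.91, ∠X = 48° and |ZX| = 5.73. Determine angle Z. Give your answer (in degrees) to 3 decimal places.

Law of sines: sin Y = |ZX|·sin X/|YZ| ≈ 0.47791.
Since |YZ| ≥ |ZX|, only the acute value applies: ∠Y ≈ 28.55°.
Then ∠Z = 180° − ∠X − ∠Y ≈ 103.45°.

103.451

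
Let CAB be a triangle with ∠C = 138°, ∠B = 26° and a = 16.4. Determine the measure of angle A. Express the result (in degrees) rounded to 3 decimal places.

∠A ≈ 16.000°

The third angle is ∠A = 180° − ∠B − ∠C = 16.00°.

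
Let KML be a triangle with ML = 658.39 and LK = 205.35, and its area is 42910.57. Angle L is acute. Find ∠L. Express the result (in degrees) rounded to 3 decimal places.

From area = ½·ML·LK·sin L, we get sin L = 2·area/(ML·LK) ≈ 0.63477.
Taking the acute solution, ∠L ≈ 39.40°.

∠L ≈ 39.403°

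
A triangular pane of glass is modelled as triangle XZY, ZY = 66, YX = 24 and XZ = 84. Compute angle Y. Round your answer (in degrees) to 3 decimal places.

By the law of cosines, cos Y = (ZY² + YX² − XZ²) / (2·ZY·YX) ≈ -0.67045, so ∠Y ≈ 132.10°.

∠Y ≈ 132.102°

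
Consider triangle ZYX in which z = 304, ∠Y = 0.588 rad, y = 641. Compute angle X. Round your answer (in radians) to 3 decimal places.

Law of sines: sin Z = z·sin Y/y ≈ 0.26307.
Since y ≥ z, only the acute value applies: ∠Z ≈ 0.266 rad.
Then ∠X = π − ∠Y − ∠Z ≈ 2.287 rad.

2.287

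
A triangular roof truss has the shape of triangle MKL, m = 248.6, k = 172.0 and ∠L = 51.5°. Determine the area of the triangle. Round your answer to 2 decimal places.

Area = ½·m·k·sin L ≈ 16732.

area ≈ 16731.85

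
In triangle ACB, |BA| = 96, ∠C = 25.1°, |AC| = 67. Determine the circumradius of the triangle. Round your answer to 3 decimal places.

Law of sines: sin B = |AC|·sin C/|BA| ≈ 0.29606.
Since |BA| ≥ |AC|, only the acute value applies: ∠B ≈ 17.22°.
Then ∠A = 180° − ∠C − ∠B ≈ 137.68°.
Law of sines gives |CB| = |BA|·sin A/sin C ≈ 152.37.
Circumradius = |BA|/(2 sin C) ≈ 113.15.

113.154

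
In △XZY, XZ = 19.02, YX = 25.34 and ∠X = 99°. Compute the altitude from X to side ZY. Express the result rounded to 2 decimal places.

h_X ≈ 14.01

By the law of cosines, ZY² = YX² + XZ² − 2·YX·XZ·cos X = 1154.7, so ZY ≈ 33.98.
Area = ½·YX·XZ·sin X ≈ 238.02.
The altitude from X has length 2·area/ZY ≈ 14.009.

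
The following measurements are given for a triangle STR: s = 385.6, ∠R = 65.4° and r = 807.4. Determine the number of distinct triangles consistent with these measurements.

1

s·sin R = 385.6·sin(65.4°) ≈ 350.6.
Since r ≥ s, exactly one triangle exists.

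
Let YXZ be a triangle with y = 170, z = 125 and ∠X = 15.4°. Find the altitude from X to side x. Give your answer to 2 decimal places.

By the law of cosines, x² = z² + y² − 2·z·y·cos X = 3550.9, so x ≈ 59.59.
Area = ½·z·y·sin X ≈ 2821.5.
The altitude from X has length 2·area/x ≈ 94.699.

94.70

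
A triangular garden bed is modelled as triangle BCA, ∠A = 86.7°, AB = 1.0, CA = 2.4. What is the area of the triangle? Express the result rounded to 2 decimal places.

Area = ½·CA·AB·sin A ≈ 1.198.

area ≈ 1.20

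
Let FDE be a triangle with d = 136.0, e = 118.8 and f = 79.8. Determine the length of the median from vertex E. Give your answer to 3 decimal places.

94.359

Median from E: ½√(2·f² + 2·d² − e²) ≈ 94.359.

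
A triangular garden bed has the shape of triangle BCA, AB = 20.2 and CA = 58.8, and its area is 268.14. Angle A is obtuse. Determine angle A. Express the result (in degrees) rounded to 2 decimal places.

From area = ½·CA·AB·sin A, we get sin A = 2·area/(CA·AB) ≈ 0.45151.
Taking the obtuse solution, ∠A ≈ 153.16°.

153.16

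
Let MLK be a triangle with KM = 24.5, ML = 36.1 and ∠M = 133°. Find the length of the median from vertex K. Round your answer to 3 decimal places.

m_K ≈ 39.106

By the law of cosines, LK² = KM² + ML² − 2·KM·ML·cos M = 3109.8, so LK ≈ 55.766.
Median from K: ½√(2·LK² + 2·KM² − ML²) ≈ 39.106.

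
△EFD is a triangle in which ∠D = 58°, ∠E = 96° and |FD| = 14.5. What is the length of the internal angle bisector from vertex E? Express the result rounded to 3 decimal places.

5.639

The third angle is ∠F = 180° − ∠D − ∠E = 26.00°.
Law of sines: |DE| = |FD|·sin F/sin E ≈ 6.3914.
Law of sines: |EF| = |FD|·sin D/sin E ≈ 12.364.
The bisector from E has length 2·|DE|·|EF|·cos(∠E/2)/(|DE|+|EF|) ≈ 5.6386.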